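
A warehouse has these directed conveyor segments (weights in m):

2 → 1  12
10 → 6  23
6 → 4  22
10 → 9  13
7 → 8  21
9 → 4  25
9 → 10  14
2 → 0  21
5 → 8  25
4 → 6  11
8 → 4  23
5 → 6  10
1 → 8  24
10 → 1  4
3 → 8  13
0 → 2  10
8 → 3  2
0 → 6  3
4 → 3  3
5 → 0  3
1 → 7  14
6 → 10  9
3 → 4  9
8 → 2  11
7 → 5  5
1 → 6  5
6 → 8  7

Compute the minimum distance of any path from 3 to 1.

Compare a few routes:
3 - 4 - 6 - 10 - 1: 9+11+9+4 = 33
3 - 8 - 2 - 1: 13+11+12 = 36
The minimum is 33 m via 3 - 4 - 6 - 10 - 1.

33 m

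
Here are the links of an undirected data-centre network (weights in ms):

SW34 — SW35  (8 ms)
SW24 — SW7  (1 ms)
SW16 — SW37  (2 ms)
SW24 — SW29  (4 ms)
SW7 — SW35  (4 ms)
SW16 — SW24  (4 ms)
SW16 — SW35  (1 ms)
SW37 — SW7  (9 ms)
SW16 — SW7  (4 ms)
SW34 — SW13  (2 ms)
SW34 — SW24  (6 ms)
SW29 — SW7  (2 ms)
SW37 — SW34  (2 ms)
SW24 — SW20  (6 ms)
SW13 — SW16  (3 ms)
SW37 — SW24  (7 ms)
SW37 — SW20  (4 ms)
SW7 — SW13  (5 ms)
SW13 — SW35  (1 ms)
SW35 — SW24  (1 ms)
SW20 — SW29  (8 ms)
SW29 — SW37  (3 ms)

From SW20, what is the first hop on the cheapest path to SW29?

Enumerating some paths:
SW20 → SW24 → SW7 → SW29: 6+1+2 = 9
SW20 → SW37 → SW29: 4+3 = 7
SW20 → SW29: 8 = 8
Cheapest is SW20 → SW37 → SW29 at 7 ms.
So from SW20 the first move is to SW37.

SW37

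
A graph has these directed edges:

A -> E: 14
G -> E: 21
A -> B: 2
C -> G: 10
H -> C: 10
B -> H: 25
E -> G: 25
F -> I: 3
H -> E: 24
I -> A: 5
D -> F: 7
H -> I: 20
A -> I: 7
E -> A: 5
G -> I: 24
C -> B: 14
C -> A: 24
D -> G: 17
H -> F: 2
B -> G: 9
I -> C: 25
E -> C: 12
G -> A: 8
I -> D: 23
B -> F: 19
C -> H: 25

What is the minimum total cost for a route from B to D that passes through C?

Shortest B→C: B–H–C = 35
Best C to D: C–G–A–I–D costing 48
Total via C: 35 + 48 = 83.

83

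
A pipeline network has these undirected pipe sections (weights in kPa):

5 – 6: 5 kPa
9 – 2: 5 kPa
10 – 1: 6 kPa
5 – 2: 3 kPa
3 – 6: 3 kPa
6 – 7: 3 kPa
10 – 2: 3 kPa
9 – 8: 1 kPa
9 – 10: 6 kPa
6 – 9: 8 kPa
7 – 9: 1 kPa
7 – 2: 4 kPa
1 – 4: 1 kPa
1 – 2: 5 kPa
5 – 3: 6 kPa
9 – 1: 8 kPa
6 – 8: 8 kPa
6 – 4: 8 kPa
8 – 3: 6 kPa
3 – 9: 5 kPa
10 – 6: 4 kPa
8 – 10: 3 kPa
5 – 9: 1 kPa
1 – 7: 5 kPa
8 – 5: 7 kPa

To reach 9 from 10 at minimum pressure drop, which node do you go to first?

8

Compare a few routes:
10–2–5–9: 3+3+1 = 7
10–9: 6 = 6
10–8–9: 3+1 = 4
The minimum is 4 kPa via 10–8–9.
So from 10 the first move is to 8.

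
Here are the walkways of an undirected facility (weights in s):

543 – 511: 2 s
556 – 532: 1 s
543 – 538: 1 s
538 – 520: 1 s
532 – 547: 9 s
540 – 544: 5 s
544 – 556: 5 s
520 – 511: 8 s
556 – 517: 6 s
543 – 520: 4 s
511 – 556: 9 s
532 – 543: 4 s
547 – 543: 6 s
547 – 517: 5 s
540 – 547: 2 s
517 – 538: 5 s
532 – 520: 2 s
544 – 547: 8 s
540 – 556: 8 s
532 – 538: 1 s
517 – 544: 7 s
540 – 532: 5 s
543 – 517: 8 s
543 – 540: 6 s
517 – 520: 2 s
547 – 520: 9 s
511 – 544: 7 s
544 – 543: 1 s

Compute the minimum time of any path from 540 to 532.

5 s

Candidate routes:
540–544–543–538–532: 5+1+1+1 = 8
540–532: 5 = 5
540–543–538–532: 6+1+1 = 8
Cheapest is 540–532 at 5 s.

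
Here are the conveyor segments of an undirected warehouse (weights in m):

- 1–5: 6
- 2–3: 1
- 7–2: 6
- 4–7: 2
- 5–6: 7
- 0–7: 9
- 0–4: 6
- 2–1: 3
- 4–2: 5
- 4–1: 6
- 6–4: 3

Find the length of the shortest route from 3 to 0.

12 m

Candidate routes:
3–2–7–4–0: 1+6+2+6 = 15
3–2–4–0: 1+5+6 = 12
3–2–1–4–0: 1+3+6+6 = 16
The minimum is 12 m via 3–2–4–0.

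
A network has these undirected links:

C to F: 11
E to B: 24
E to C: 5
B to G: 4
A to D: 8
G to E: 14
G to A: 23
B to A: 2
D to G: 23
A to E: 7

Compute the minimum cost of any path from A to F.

23

Enumerating some paths:
A - E - C - F: 7+5+11 = 23
A - G - E - C - F: 23+14+5+11 = 53
A - B - E - C - F: 2+24+5+11 = 42
A - B - G - E - C - F: 2+4+14+5+11 = 36
The minimum is 23 via A - E - C - F.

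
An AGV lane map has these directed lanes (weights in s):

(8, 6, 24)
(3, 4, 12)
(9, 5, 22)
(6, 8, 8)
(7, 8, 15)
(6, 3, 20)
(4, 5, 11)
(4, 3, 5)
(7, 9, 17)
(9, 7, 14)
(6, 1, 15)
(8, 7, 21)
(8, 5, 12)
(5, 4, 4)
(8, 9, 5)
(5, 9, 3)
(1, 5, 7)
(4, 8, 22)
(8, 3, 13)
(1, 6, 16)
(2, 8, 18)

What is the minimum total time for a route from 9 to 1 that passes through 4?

Best 9 to 4: 9 → 5 → 4 costing 26
Best 4 to 1: 4 → 8 → 6 → 1 costing 61
Total via 4: 26 + 61 = 87 s.

87 s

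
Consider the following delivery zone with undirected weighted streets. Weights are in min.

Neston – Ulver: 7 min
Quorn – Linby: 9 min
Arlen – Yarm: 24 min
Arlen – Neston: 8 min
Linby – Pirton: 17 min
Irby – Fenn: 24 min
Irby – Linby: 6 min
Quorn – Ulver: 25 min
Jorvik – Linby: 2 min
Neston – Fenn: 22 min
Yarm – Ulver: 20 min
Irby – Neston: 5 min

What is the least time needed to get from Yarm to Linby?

Running Dijkstra from Yarm:
Yarm: 0
Ulver: 20  (via Yarm)
Arlen: 24  (via Yarm)
Neston: 27  (via Ulver)
Irby: 32  (via Neston)
Linby: 38  (via Irby)
Shortest route: Yarm–Ulver–Neston–Irby–Linby = 38 min.

38 min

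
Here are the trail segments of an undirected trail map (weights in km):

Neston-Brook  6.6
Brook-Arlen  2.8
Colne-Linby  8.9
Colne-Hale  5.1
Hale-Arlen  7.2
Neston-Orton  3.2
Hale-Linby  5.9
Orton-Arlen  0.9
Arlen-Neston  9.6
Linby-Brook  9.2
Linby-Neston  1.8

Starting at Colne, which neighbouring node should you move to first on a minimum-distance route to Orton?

Hale

Candidate routes:
Colne–Linby–Neston–Orton: 8.9+1.8+3.2 = 13.9
Colne–Hale–Arlen–Orton: 5.1+7.2+0.9 = 13.2
The minimum is 13.2 km via Colne–Hale–Arlen–Orton.
So from Colne the first move is to Hale.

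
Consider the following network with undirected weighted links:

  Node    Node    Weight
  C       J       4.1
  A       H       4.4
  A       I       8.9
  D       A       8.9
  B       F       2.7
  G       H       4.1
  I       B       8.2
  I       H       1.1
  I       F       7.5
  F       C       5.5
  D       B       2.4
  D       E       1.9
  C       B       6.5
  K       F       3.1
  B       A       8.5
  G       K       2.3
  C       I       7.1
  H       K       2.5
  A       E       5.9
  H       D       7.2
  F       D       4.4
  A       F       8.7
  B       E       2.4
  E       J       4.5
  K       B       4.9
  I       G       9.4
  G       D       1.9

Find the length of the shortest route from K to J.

10.6

Settle nodes by increasing distance from K:
K: 0
G: 2.3  (via K)
H: 2.5  (via K)
F: 3.1  (via K)
I: 3.6  (via H)
D: 4.2  (via G)
B: 4.9  (via K)
E: 6.1  (via D)
A: 6.9  (via H)
C: 8.6  (via F)
J: 10.6  (via E)
Shortest route: K–G–D–E–J = 10.6.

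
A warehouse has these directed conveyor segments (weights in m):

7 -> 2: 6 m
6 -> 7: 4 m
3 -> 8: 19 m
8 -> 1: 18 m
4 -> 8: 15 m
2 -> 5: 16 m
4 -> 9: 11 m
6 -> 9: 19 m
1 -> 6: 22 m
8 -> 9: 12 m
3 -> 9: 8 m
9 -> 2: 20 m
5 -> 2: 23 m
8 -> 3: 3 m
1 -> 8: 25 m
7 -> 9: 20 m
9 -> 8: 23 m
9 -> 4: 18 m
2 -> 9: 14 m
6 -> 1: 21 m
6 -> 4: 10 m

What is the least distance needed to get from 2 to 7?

Enumerating some paths:
2 - 9 - 4 - 8 - 1 - 6 - 7: 14+18+15+18+22+4 = 91
2 - 9 - 8 - 1 - 6 - 7: 14+23+18+22+4 = 81
Cheapest is 2 - 9 - 8 - 1 - 6 - 7 at 81 m.

81 m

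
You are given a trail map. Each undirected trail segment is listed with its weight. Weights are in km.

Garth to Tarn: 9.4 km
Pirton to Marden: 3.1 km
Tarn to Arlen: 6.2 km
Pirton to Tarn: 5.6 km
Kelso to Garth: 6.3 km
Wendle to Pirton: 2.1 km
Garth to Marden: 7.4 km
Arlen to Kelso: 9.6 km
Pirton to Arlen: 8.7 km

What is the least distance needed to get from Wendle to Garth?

12.6 km

Enumerating some paths:
Wendle–Pirton–Marden–Garth: 2.1+3.1+7.4 = 12.6
Wendle–Pirton–Arlen–Tarn–Garth: 2.1+8.7+6.2+9.4 = 26.4
Wendle–Pirton–Tarn–Garth: 2.1+5.6+9.4 = 17.1
Cheapest is Wendle–Pirton–Marden–Garth at 12.6 km.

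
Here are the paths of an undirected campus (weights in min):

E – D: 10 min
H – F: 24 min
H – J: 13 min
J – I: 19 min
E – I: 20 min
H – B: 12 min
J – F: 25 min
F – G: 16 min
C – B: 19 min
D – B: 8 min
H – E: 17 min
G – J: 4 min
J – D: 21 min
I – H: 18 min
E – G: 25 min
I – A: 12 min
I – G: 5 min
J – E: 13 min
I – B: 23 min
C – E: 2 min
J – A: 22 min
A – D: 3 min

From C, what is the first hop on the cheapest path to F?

Enumerating some paths:
C–E–J–G–F: 2+13+4+16 = 35
C–E–J–F: 2+13+25 = 40
Cheapest is C–E–J–G–F at 35 min.
So from C the first move is to E.

E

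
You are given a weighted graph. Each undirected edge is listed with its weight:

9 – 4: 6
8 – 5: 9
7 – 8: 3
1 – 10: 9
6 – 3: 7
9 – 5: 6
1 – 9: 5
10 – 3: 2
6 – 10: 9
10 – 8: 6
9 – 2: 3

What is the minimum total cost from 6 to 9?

23

Settle nodes by increasing distance from 6:
6: 0
3: 7  (via 6)
10: 9  (via 6)
8: 15  (via 10)
1: 18  (via 10)
7: 18  (via 8)
9: 23  (via 1)
Shortest route: 6–10–1–9 = 23.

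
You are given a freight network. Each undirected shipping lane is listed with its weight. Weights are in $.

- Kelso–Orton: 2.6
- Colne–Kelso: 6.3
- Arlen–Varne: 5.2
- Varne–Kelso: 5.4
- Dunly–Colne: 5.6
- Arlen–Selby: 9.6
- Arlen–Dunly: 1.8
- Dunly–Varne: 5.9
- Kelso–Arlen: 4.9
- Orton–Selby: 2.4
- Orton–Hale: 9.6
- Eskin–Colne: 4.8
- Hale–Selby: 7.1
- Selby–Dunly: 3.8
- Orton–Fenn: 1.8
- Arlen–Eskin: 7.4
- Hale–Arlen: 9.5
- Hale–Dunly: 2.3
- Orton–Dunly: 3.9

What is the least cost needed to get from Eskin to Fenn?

Compare a few routes:
Eskin - Arlen - Dunly - Orton - Fenn: 7.4+1.8+3.9+1.8 = 14.9
Eskin - Colne - Kelso - Orton - Fenn: 4.8+6.3+2.6+1.8 = 15.5
The minimum is $14.9 via Eskin - Arlen - Dunly - Orton - Fenn.

$14.9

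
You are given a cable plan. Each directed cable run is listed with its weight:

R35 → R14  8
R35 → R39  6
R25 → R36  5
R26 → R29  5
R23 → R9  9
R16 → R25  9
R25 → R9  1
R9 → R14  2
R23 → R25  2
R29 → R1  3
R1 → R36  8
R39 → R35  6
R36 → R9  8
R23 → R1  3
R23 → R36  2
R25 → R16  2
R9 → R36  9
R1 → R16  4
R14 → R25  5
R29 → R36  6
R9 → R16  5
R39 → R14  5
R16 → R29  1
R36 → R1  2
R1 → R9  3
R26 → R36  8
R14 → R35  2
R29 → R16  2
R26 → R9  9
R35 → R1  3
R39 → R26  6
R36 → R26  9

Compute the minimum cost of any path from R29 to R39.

Settle nodes by increasing distance from R29:
R29: 0
R16: 2  (via R29)
R1: 3  (via R29)
R9: 6  (via R1)
R36: 6  (via R29)
R14: 8  (via R9)
R35: 10  (via R14)
R25: 11  (via R16)
R26: 15  (via R36)
R39: 16  (via R35)
Shortest route: R29 → R1 → R9 → R14 → R35 → R39 = 16.

16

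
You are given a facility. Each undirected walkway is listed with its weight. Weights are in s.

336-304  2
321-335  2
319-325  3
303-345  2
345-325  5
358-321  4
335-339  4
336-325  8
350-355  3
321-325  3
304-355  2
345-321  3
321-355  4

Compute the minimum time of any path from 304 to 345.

9 s

Shortest distances from 304:
304: 0
355: 2  (via 304)
336: 2  (via 304)
350: 5  (via 355)
321: 6  (via 355)
335: 8  (via 321)
325: 9  (via 321)
345: 9  (via 321)
Shortest route: 304–355–321–345 = 9 s.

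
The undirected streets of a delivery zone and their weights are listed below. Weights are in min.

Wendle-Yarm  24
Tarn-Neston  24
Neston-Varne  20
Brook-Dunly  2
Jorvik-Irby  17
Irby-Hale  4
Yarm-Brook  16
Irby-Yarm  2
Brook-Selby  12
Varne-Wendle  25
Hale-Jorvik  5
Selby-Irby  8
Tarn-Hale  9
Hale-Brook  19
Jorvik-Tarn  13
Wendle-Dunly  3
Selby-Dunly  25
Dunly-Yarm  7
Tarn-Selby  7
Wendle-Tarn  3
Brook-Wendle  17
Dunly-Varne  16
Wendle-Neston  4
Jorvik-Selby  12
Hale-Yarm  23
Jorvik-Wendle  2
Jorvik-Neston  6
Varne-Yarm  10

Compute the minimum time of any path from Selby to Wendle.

Enumerating some paths:
Selby - Tarn - Wendle: 7+3 = 10
Selby - Jorvik - Wendle: 12+2 = 14
The minimum is 10 min via Selby - Tarn - Wendle.

10 min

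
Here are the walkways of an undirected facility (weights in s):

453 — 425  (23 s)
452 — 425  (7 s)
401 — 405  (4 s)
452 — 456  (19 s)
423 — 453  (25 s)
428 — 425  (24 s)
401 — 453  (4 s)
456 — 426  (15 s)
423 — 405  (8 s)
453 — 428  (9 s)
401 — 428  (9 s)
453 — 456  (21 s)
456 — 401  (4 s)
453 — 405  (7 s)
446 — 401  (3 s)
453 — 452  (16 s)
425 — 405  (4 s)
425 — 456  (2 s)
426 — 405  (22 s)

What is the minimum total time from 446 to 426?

22 s

Shortest distances from 446:
446: 0
401: 3  (via 446)
453: 7  (via 401)
456: 7  (via 401)
405: 7  (via 401)
425: 9  (via 456)
428: 12  (via 401)
423: 15  (via 405)
452: 16  (via 425)
426: 22  (via 456)
Shortest route: 446–401–456–426 = 22 s.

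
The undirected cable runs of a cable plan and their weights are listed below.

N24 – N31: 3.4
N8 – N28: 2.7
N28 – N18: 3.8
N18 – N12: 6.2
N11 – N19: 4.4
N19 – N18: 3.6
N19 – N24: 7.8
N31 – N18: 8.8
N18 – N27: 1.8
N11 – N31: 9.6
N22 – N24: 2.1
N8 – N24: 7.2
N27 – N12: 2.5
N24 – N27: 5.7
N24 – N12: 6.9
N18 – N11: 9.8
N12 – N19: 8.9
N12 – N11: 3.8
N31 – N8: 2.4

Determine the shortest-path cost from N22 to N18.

Enumerating some paths:
N22 → N24 → N27 → N18: 2.1+5.7+1.8 = 9.6
N22 → N24 → N12 → N27 → N18: 2.1+6.9+2.5+1.8 = 13.3
N22 → N24 → N19 → N18: 2.1+7.8+3.6 = 13.5
Cheapest is N22 → N24 → N27 → N18 at 9.6.

9.6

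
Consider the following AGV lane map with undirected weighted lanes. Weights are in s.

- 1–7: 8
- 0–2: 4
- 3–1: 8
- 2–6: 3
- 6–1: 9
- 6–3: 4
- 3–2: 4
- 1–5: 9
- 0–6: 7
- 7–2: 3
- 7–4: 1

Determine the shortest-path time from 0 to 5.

Candidate routes:
0 → 2 → 7 → 1 → 5: 4+3+8+9 = 24
0 → 6 → 1 → 5: 7+9+9 = 25
0 → 2 → 6 → 1 → 5: 4+3+9+9 = 25
0 → 2 → 3 → 1 → 5: 4+4+8+9 = 25
Cheapest is 0 → 2 → 7 → 1 → 5 at 24 s.

24 s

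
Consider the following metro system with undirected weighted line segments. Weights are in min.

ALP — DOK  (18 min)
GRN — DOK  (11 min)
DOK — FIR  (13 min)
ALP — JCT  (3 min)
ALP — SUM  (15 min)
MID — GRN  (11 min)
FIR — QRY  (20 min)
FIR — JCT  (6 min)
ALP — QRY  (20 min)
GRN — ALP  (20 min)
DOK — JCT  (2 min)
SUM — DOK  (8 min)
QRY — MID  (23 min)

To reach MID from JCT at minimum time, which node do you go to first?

Compare a few routes:
JCT - FIR - DOK - GRN - MID: 6+13+11+11 = 41
JCT - DOK - GRN - MID: 2+11+11 = 24
JCT - ALP - GRN - MID: 3+20+11 = 34
Cheapest is JCT - DOK - GRN - MID at 24 min.
So from JCT the first move is to DOK.

DOK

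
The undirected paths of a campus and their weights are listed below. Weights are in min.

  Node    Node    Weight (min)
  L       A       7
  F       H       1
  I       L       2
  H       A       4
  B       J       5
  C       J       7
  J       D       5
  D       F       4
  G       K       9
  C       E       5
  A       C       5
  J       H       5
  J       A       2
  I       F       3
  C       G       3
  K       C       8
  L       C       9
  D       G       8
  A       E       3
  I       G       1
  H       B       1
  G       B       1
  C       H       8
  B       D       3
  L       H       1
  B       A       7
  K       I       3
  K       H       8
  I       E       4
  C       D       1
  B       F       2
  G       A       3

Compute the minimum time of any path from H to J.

5 min

Enumerating some paths:
H - B - G - A - J: 1+1+3+2 = 7
H - A - J: 4+2 = 6
H - B - J: 1+5 = 6
H - J: 5 = 5
The minimum is 5 min via H - J.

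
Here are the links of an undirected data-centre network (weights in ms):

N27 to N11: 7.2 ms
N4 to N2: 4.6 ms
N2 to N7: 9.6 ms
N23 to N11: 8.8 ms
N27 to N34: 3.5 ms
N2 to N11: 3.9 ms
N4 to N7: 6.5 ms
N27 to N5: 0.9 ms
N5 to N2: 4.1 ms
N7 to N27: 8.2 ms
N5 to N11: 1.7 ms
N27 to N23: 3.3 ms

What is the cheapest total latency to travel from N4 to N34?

Settle nodes by increasing distance from N4:
N4: 0
N2: 4.6  (via N4)
N7: 6.5  (via N4)
N11: 8.5  (via N2)
N5: 8.7  (via N2)
N27: 9.6  (via N5)
N23: 12.9  (via N27)
N34: 13.1  (via N27)
Shortest route: N4–N2–N5–N27–N34 = 13.1 ms.

13.1 ms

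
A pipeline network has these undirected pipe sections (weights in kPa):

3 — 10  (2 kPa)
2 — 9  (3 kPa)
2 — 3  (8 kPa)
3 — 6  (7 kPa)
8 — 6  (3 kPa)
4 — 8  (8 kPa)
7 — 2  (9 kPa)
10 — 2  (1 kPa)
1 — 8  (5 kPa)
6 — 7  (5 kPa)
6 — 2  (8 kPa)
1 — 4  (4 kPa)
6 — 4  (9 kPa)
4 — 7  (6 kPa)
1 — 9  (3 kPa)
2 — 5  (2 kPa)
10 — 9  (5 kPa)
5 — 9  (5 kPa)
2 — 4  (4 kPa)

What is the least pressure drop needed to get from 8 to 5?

Enumerating some paths:
8 → 4 → 2 → 5: 8+4+2 = 14
8 → 1 → 9 → 5: 5+3+5 = 13
8 → 6 → 3 → 10 → 2 → 5: 3+7+2+1+2 = 15
8 → 1 → 4 → 2 → 5: 5+4+4+2 = 15
Cheapest is 8 → 1 → 9 → 5 at 13 kPa.

13 kPa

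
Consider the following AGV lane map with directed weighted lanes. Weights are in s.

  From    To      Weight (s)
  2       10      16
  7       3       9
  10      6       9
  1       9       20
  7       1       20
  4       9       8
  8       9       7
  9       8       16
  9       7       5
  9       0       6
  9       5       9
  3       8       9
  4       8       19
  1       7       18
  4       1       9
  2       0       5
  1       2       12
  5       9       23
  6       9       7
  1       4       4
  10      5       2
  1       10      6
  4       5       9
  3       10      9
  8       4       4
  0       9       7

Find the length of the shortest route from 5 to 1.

48 s

Compare a few routes:
5 → 9 → 8 → 4 → 1: 23+16+4+9 = 52
5 → 9 → 7 → 1: 23+5+20 = 48
Cheapest is 5 → 9 → 7 → 1 at 48 s.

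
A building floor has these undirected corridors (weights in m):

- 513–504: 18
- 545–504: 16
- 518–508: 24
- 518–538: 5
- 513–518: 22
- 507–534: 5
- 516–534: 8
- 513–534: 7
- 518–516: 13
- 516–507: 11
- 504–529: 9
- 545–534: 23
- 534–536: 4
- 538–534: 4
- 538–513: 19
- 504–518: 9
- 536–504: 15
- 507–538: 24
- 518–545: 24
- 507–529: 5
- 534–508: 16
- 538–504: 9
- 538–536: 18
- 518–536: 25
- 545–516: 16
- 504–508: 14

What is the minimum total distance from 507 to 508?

21 m

Enumerating some paths:
507 - 534 - 508: 5+16 = 21
507 - 529 - 504 - 508: 5+9+14 = 28
507 - 534 - 538 - 504 - 508: 5+4+9+14 = 32
507 - 516 - 534 - 508: 11+8+16 = 35
Cheapest is 507 - 534 - 508 at 21 m.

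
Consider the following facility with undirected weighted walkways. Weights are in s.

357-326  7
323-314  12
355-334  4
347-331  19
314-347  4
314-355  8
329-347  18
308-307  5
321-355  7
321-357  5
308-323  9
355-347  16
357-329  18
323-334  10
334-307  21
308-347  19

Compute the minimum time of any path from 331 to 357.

Compare a few routes:
331 - 347 - 314 - 355 - 321 - 357: 19+4+8+7+5 = 43
331 - 347 - 355 - 321 - 357: 19+16+7+5 = 47
Cheapest is 331 - 347 - 314 - 355 - 321 - 357 at 43 s.

43 s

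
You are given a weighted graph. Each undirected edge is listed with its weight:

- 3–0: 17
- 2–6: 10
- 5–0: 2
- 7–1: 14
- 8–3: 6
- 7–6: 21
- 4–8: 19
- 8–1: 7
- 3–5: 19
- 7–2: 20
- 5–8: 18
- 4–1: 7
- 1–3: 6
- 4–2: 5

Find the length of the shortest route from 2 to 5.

Compare a few routes:
2 → 4 → 1 → 3 → 5: 5+7+6+19 = 37
2 → 4 → 8 → 5: 5+19+18 = 42
The minimum is 37 via 2 → 4 → 1 → 3 → 5.

37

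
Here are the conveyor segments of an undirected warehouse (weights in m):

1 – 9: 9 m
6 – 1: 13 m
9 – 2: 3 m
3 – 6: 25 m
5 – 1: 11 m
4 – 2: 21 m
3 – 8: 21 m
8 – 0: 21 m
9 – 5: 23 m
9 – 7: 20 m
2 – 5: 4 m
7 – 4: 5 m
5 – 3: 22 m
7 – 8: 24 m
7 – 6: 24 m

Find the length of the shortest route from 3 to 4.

Shortest distances from 3:
3: 0
8: 21  (via 3)
5: 22  (via 3)
6: 25  (via 3)
2: 26  (via 5)
9: 29  (via 2)
1: 33  (via 5)
0: 42  (via 8)
7: 45  (via 8)
4: 47  (via 2)
Shortest route: 3 → 5 → 2 → 4 = 47 m.

47 m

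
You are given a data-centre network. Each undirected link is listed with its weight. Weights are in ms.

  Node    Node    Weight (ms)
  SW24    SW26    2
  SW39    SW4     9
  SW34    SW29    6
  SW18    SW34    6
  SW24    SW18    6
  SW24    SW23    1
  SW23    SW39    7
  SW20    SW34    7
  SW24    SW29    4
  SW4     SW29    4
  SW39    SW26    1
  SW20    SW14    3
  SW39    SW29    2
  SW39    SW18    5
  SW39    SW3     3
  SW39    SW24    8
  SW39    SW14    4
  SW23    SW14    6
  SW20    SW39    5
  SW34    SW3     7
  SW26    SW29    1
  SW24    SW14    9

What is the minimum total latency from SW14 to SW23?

6 ms

Enumerating some paths:
SW14 - SW24 - SW23: 9+1 = 10
SW14 - SW39 - SW26 - SW24 - SW23: 4+1+2+1 = 8
SW14 - SW23: 6 = 6
SW14 - SW39 - SW29 - SW26 - SW24 - SW23: 4+2+1+2+1 = 10
Cheapest is SW14 - SW23 at 6 ms.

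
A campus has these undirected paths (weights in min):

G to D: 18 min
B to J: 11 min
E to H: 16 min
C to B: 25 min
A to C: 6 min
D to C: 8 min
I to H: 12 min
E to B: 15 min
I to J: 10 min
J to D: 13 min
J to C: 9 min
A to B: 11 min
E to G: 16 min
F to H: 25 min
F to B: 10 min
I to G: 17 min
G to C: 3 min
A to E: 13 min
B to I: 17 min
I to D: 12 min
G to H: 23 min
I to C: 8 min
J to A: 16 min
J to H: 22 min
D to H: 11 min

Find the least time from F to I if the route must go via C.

Shortest F→C: F–B–A–C = 27
Best C to I: C–I costing 8
Total via C: 27 + 8 = 35 min.

35 min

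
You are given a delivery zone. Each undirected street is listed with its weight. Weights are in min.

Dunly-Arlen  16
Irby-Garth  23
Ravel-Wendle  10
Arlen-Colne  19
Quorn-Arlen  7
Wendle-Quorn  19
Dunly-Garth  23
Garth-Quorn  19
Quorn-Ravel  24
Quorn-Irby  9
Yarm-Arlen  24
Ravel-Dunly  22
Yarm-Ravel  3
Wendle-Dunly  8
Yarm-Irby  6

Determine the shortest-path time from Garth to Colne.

Settle nodes by increasing distance from Garth:
Garth: 0
Quorn: 19  (via Garth)
Irby: 23  (via Garth)
Dunly: 23  (via Garth)
Arlen: 26  (via Quorn)
Yarm: 29  (via Irby)
Wendle: 31  (via Dunly)
Ravel: 32  (via Yarm)
Colne: 45  (via Arlen)
Shortest route: Garth → Quorn → Arlen → Colne = 45 min.

45 min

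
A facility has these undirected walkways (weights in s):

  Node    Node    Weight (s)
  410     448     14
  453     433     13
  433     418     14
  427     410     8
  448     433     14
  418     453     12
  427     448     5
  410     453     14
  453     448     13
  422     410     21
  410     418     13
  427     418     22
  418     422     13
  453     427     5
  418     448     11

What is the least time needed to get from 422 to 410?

21 s

Candidate routes:
422–418–410: 13+13 = 26
422–410: 21 = 21
Cheapest is 422–410 at 21 s.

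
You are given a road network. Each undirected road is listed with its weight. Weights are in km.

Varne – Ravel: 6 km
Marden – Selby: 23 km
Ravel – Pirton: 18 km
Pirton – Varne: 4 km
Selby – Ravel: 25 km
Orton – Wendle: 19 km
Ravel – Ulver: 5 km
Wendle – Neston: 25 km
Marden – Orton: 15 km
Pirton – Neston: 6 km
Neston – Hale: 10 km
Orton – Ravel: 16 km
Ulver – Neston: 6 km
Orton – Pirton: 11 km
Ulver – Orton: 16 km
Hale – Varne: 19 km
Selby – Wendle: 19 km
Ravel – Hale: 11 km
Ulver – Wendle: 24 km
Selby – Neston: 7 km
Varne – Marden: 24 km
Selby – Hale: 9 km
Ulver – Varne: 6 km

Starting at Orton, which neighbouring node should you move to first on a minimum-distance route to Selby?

Compare a few routes:
Orton → Pirton → Neston → Selby: 11+6+7 = 24
Orton → Pirton → Varne → Ulver → Neston → Selby: 11+4+6+6+7 = 34
Orton → Ulver → Neston → Selby: 16+6+7 = 29
Orton → Ravel → Ulver → Neston → Selby: 16+5+6+7 = 34
Cheapest is Orton → Pirton → Neston → Selby at 24 km.
So from Orton the first move is to Pirton.

Pirton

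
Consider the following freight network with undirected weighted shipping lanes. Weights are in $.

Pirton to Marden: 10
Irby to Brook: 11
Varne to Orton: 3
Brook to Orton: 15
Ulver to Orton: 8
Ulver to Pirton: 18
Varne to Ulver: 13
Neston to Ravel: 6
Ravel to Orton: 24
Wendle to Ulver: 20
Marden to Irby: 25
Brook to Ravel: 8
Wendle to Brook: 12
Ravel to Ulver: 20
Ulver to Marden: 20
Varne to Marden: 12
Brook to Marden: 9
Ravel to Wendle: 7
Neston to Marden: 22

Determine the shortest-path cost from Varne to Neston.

$32

Settle nodes by increasing distance from Varne:
Varne: 0
Orton: 3  (via Varne)
Ulver: 11  (via Orton)
Marden: 12  (via Varne)
Brook: 18  (via Orton)
Pirton: 22  (via Marden)
Ravel: 26  (via Brook)
Irby: 29  (via Brook)
Wendle: 30  (via Brook)
Neston: 32  (via Ravel)
Shortest route: Varne–Orton–Brook–Ravel–Neston = $32.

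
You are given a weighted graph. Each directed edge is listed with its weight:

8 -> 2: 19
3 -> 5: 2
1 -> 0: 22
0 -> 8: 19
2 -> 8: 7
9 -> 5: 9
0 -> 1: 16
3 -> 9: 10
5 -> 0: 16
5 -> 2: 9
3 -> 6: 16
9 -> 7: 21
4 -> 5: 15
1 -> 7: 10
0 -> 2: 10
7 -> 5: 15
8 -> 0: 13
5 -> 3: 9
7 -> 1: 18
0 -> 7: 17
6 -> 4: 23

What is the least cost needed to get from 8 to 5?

Candidate routes:
8–0–7–5: 13+17+15 = 45
8–0–1–7–5: 13+16+10+15 = 54
Cheapest is 8–0–7–5 at 45.

45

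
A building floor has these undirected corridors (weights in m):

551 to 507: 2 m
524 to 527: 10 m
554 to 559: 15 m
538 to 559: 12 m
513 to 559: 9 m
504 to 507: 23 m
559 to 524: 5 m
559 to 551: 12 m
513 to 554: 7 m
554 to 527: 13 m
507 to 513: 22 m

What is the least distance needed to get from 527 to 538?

27 m

Candidate routes:
527–554–513–559–538: 13+7+9+12 = 41
527–524–559–538: 10+5+12 = 27
527–554–559–538: 13+15+12 = 40
Cheapest is 527–524–559–538 at 27 m.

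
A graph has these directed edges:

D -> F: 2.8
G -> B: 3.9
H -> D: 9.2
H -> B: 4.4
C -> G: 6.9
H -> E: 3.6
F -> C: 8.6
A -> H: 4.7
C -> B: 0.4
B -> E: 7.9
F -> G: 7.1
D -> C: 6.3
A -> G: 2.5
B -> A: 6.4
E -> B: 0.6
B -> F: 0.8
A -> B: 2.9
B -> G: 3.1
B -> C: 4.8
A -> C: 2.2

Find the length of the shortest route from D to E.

14.6

Settle nodes by increasing distance from D:
D: 0
F: 2.8  (via D)
C: 6.3  (via D)
B: 6.7  (via C)
G: 9.8  (via B)
A: 13.1  (via B)
E: 14.6  (via B)
Shortest route: D–C–B–E = 14.6.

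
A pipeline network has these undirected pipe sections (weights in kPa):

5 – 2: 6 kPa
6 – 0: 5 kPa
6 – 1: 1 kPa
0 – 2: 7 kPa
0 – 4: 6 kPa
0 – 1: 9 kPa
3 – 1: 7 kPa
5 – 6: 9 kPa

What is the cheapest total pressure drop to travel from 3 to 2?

20 kPa

Enumerating some paths:
3–1–6–5–2: 7+1+9+6 = 23
3–1–0–6–5–2: 7+9+5+9+6 = 36
3–1–6–0–2: 7+1+5+7 = 20
3–1–0–2: 7+9+7 = 23
The minimum is 20 kPa via 3–1–6–0–2.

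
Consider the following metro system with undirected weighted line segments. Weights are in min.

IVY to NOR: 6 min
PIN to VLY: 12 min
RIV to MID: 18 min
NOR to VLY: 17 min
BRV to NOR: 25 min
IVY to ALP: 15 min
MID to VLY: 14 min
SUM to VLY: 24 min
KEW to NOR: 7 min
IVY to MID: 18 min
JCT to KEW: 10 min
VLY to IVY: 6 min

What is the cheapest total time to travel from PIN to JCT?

Candidate routes:
PIN → VLY → IVY → NOR → KEW → JCT: 12+6+6+7+10 = 41
PIN → VLY → NOR → KEW → JCT: 12+17+7+10 = 46
Cheapest is PIN → VLY → IVY → NOR → KEW → JCT at 41 min.

41 min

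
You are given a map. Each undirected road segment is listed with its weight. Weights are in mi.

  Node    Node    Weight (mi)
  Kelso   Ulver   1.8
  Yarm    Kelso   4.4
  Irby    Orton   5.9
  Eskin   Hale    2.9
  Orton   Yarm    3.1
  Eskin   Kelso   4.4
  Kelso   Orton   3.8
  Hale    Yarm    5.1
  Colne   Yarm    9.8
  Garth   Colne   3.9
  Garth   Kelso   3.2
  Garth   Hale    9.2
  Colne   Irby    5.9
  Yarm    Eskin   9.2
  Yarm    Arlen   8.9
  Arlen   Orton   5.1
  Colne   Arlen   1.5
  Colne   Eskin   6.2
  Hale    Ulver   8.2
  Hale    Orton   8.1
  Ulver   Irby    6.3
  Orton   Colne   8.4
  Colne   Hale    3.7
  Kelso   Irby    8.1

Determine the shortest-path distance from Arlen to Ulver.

10.4 mi

Running Dijkstra from Arlen:
Arlen: 0
Colne: 1.5  (via Arlen)
Orton: 5.1  (via Arlen)
Hale: 5.2  (via Colne)
Garth: 5.4  (via Colne)
Irby: 7.4  (via Colne)
Eskin: 7.7  (via Colne)
Yarm: 8.2  (via Orton)
Kelso: 8.6  (via Garth)
Ulver: 10.4  (via Kelso)
Shortest route: Arlen → Colne → Garth → Kelso → Ulver = 10.4 mi.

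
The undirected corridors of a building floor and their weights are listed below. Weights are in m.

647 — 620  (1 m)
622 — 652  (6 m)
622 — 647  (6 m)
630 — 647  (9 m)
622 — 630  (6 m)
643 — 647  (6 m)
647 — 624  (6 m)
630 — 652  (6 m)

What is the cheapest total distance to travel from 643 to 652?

18 m

Settle nodes by increasing distance from 643:
643: 0
647: 6  (via 643)
620: 7  (via 647)
624: 12  (via 647)
622: 12  (via 647)
630: 15  (via 647)
652: 18  (via 622)
Shortest route: 643–647–622–652 = 18 m.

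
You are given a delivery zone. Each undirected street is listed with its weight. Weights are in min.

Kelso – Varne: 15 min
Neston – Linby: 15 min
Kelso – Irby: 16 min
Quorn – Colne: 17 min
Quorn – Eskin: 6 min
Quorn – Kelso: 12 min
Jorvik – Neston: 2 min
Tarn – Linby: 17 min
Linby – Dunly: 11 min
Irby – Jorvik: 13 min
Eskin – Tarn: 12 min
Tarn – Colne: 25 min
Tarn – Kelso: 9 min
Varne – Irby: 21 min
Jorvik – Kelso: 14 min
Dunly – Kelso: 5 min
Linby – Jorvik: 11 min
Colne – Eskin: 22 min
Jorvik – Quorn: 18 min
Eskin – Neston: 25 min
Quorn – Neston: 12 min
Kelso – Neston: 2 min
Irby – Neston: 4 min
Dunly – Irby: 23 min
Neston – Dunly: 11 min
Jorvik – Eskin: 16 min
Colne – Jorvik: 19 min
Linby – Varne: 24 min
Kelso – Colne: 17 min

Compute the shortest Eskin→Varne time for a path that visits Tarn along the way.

36 min

Shortest Eskin→Tarn: Eskin → Tarn = 12
Best Tarn to Varne: Tarn → Kelso → Varne costing 24
Total via Tarn: 12 + 24 = 36 min.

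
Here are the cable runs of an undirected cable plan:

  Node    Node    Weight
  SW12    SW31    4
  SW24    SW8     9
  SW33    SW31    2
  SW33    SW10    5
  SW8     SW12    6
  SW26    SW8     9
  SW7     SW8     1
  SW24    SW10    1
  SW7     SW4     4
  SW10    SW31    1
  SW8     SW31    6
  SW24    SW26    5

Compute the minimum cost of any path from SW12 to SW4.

11

Candidate routes:
SW12–SW31–SW10–SW24–SW26–SW8–SW7–SW4: 4+1+1+5+9+1+4 = 25
SW12–SW31–SW8–SW7–SW4: 4+6+1+4 = 15
SW12–SW31–SW10–SW24–SW8–SW7–SW4: 4+1+1+9+1+4 = 20
SW12–SW8–SW7–SW4: 6+1+4 = 11
Cheapest is SW12–SW8–SW7–SW4 at 11.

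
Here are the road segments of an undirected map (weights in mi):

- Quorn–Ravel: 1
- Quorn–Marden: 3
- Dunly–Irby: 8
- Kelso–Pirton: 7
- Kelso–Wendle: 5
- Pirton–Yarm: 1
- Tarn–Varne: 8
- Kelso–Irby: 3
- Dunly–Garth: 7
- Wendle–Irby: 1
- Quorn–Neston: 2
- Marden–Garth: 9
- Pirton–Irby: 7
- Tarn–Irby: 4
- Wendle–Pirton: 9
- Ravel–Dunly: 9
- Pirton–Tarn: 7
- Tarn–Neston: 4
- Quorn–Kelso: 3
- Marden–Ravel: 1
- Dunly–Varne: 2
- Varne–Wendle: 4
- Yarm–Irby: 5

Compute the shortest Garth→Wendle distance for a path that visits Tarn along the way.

22 mi

Shortest Garth→Tarn: Garth → Dunly → Varne → Tarn = 17
Shortest Tarn→Wendle: Tarn → Irby → Wendle = 5
Total via Tarn: 17 + 5 = 22 mi.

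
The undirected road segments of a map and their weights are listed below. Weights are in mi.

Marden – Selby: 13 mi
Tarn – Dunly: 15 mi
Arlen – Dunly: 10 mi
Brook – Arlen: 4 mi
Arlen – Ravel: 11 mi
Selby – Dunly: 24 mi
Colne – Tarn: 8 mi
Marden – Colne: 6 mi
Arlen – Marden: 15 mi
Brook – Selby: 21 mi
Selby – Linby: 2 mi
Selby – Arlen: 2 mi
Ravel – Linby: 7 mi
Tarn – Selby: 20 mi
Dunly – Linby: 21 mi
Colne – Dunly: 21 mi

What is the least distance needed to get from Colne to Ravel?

28 mi

Settle nodes by increasing distance from Colne:
Colne: 0
Marden: 6  (via Colne)
Tarn: 8  (via Colne)
Selby: 19  (via Marden)
Arlen: 21  (via Marden)
Linby: 21  (via Selby)
Dunly: 21  (via Colne)
Brook: 25  (via Arlen)
Ravel: 28  (via Linby)
Shortest route: Colne → Marden → Selby → Linby → Ravel = 28 mi.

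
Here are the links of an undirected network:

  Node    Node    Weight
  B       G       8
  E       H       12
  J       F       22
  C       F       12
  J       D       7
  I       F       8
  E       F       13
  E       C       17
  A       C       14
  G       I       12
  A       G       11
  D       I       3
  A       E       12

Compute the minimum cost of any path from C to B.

Shortest distances from C:
C: 0
F: 12  (via C)
A: 14  (via C)
E: 17  (via C)
I: 20  (via F)
D: 23  (via I)
G: 25  (via A)
H: 29  (via E)
J: 30  (via D)
B: 33  (via G)
Shortest route: C–A–G–B = 33.

33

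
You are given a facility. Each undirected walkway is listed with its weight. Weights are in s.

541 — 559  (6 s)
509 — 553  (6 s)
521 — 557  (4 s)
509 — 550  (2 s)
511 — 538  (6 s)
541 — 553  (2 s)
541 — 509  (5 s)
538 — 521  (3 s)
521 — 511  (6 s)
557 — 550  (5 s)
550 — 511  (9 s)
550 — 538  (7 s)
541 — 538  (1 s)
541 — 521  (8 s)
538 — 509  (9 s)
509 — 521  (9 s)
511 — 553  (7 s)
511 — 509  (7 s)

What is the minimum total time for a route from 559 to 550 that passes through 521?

Shortest 559→521: 559–541–538–521 = 10
Best 521 to 550: 521–557–550 costing 9
Total via 521: 10 + 9 = 19 s.

19 s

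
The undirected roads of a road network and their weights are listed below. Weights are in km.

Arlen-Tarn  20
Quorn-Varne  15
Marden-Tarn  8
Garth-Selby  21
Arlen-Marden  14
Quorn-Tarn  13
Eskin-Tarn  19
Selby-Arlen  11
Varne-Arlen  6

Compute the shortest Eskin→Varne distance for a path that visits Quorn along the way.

Best Eskin to Quorn: Eskin → Tarn → Quorn costing 32
Shortest Quorn→Varne: Quorn → Varne = 15
Total via Quorn: 32 + 15 = 47 km.

47 km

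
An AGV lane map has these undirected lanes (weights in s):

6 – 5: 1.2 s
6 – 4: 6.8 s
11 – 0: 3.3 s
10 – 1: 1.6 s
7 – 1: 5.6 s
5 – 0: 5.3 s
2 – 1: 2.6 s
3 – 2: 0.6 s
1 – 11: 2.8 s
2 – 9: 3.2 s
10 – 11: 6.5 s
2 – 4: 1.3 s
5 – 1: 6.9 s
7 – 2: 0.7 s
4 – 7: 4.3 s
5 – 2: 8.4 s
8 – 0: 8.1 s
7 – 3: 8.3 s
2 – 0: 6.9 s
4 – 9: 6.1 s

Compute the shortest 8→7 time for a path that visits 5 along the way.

Shortest 8→5: 8–0–5 = 13.4
Best 5 to 7: 5–2–7 costing 9.1
Total via 5: 13.4 + 9.1 = 22.5 s.

22.5 s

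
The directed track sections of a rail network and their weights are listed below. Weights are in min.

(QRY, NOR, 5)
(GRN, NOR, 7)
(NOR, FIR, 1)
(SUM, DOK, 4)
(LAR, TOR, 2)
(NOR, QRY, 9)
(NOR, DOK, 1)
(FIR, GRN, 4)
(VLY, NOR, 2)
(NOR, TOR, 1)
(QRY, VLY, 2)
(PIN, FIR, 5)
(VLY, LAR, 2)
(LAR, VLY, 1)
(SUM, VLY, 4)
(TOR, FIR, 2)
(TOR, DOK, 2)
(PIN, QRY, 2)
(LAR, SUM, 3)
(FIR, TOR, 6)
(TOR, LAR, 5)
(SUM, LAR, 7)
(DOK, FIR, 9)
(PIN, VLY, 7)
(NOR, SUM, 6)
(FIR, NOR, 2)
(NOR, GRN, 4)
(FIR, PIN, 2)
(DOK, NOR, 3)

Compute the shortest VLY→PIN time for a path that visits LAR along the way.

8 min

Shortest VLY→LAR: VLY → LAR = 2
Shortest LAR→PIN: LAR → TOR → FIR → PIN = 6
Total via LAR: 2 + 6 = 8 min.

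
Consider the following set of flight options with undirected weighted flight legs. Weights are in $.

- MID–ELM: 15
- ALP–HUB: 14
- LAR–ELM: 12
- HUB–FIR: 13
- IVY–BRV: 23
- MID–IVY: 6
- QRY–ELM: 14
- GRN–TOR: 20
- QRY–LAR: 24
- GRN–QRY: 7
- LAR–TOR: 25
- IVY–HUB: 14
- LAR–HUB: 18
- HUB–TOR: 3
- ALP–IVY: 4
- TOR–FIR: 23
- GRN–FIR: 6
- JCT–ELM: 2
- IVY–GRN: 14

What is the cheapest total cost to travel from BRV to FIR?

$43

Compare a few routes:
BRV - IVY - HUB - FIR: 23+14+13 = 50
BRV - IVY - HUB - TOR - FIR: 23+14+3+23 = 63
BRV - IVY - ALP - HUB - FIR: 23+4+14+13 = 54
BRV - IVY - GRN - FIR: 23+14+6 = 43
The minimum is $43 via BRV - IVY - GRN - FIR.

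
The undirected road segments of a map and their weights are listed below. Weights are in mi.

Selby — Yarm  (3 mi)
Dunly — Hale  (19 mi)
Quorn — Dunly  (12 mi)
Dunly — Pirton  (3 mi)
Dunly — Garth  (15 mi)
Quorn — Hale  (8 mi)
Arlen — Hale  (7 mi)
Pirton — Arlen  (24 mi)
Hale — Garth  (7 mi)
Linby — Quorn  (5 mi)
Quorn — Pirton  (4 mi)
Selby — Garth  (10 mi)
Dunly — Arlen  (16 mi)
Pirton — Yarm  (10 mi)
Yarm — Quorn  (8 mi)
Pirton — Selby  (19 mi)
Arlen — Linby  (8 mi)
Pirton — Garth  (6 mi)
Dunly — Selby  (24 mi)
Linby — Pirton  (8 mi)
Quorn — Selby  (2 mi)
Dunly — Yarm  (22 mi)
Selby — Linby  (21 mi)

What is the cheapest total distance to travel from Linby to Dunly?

11 mi

Running Dijkstra from Linby:
Linby: 0
Quorn: 5  (via Linby)
Selby: 7  (via Quorn)
Arlen: 8  (via Linby)
Pirton: 8  (via Linby)
Yarm: 10  (via Selby)
Dunly: 11  (via Pirton)
Shortest route: Linby–Pirton–Dunly = 11 mi.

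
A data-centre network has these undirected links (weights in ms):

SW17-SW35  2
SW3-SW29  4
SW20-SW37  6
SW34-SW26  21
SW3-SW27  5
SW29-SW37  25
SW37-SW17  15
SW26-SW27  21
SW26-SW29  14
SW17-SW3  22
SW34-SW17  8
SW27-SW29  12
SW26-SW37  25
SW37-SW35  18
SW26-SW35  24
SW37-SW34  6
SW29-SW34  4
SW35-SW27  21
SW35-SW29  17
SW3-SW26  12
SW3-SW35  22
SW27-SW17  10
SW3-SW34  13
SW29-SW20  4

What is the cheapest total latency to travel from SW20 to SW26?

Running Dijkstra from SW20:
SW20: 0
SW29: 4  (via SW20)
SW37: 6  (via SW20)
SW3: 8  (via SW29)
SW34: 8  (via SW29)
SW27: 13  (via SW3)
SW17: 16  (via SW34)
SW26: 18  (via SW29)
Shortest route: SW20–SW29–SW26 = 18 ms.

18 ms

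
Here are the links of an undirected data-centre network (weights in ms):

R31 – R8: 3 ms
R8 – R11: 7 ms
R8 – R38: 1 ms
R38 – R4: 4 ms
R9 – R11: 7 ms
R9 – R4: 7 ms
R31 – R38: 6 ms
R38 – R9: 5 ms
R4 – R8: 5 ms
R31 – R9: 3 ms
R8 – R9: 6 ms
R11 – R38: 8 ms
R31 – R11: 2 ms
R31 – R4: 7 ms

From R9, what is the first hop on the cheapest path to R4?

Candidate routes:
R9 - R38 - R4: 5+4 = 9
R9 - R4: 7 = 7
R9 - R31 - R4: 3+7 = 10
The minimum is 7 ms via R9 - R4.
So from R9 the first move is to R4.

R4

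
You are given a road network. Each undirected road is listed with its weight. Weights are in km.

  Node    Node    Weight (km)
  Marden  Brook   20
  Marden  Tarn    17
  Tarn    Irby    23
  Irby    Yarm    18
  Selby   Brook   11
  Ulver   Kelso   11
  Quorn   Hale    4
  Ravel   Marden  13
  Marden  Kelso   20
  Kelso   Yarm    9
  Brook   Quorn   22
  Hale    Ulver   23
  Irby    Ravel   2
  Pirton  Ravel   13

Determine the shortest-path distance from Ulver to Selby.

Running Dijkstra from Ulver:
Ulver: 0
Kelso: 11  (via Ulver)
Yarm: 20  (via Kelso)
Hale: 23  (via Ulver)
Quorn: 27  (via Hale)
Marden: 31  (via Kelso)
Irby: 38  (via Yarm)
Ravel: 40  (via Irby)
Tarn: 48  (via Marden)
Brook: 49  (via Quorn)
Pirton: 53  (via Ravel)
Selby: 60  (via Brook)
Shortest route: Ulver–Hale–Quorn–Brook–Selby = 60 km.

60 km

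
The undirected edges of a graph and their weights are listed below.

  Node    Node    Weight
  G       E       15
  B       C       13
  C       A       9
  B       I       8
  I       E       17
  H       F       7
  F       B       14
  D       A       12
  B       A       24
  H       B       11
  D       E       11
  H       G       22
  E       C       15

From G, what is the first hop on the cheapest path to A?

Enumerating some paths:
G → H → B → A: 22+11+24 = 57
G → E → D → A: 15+11+12 = 38
G → H → B → C → A: 22+11+13+9 = 55
G → E → C → A: 15+15+9 = 39
The minimum is 38 via G → E → D → A.
So from G the first move is to E.

E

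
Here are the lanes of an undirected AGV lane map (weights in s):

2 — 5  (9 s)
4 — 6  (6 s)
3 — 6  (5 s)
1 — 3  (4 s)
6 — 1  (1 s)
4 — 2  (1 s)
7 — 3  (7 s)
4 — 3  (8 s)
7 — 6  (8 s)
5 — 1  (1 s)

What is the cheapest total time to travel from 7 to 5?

10 s

Shortest distances from 7:
7: 0
3: 7  (via 7)
6: 8  (via 7)
1: 9  (via 6)
5: 10  (via 1)
Shortest route: 7–6–1–5 = 10 s.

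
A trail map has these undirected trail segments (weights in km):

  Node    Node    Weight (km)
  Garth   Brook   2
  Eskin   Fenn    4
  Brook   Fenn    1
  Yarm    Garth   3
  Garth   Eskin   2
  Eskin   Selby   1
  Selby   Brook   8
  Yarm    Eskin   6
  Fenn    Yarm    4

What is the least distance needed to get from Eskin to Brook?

4 km

Enumerating some paths:
Eskin - Garth - Brook: 2+2 = 4
Eskin - Fenn - Brook: 4+1 = 5
Eskin - Selby - Brook: 1+8 = 9
The minimum is 4 km via Eskin - Garth - Brook.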